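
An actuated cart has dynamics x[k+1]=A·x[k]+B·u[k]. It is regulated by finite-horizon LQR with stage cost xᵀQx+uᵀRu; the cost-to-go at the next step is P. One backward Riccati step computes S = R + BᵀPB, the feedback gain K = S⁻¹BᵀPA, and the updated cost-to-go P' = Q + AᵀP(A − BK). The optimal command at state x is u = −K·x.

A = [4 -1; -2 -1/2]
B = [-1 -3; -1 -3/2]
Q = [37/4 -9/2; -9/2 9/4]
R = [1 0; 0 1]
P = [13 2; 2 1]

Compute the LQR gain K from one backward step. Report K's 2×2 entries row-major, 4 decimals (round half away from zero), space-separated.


0.6119 0.0935 -1.3258 0.2975

BᵀP = [-15.0000 -3.0000; -42.0000 -7.5000]
S = R + BᵀPB = [1 0; 0 1] + [18.0000 49.5000; 49.5000 137.2500] = [19.0000 49.5000; 49.5000 138.2500]
BᵀPA = [-54.0000 16.5000; -153.0000 45.7500]
K = S⁻¹·BᵀPA = [0.6119 0.0935; -1.3258 0.2975]
A−BK = [0.6346 -0.0142; -3.3768 0.0397]
AᵀP(A−BK) = [10.1983 -0.4419; -0.4419 0.0992]
P' = Q + AᵀP(A−BK) = [19.4483 -4.9419; -4.9419 2.3492]
tr(P') = 21.7975


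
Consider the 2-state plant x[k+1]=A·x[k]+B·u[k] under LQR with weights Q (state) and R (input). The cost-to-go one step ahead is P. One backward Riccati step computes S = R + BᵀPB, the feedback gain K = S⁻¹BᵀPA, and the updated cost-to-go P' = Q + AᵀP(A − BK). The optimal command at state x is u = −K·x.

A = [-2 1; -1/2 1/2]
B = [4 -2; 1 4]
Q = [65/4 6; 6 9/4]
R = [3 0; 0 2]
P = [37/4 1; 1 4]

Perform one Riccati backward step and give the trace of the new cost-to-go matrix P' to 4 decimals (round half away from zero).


19.4659

BᵀP = [38.0000 8.0000; -14.5000 14.0000]
S = R + BᵀPB = [3 0; 0 2] + [160.0000 -44.0000; -44.0000 85.0000] = [163.0000 -44.0000; -44.0000 87.0000]
BᵀPA = [-80.0000 42.0000; 22.0000 -7.5000]
K = S⁻¹·BᵀPA = [-0.4893 0.2715; 0.0054 0.0511]
A−BK = [-0.0318 0.0163; -0.0322 0.0242]
AᵀP(A−BK) = [0.7340 -0.4072; -0.4072 0.2319]
P' = Q + AᵀP(A−BK) = [16.9840 5.5928; 5.5928 2.4819]
tr(P') = 19.4659


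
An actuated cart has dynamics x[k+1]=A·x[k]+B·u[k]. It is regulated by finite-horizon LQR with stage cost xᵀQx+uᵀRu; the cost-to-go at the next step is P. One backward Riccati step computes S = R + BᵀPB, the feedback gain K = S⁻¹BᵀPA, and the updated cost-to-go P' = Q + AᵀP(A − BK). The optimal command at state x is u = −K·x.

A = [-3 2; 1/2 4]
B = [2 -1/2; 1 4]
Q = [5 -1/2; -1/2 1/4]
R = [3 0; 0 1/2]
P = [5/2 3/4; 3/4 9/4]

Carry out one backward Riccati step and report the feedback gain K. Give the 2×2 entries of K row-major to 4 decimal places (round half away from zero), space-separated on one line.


BᵀP = [5.7500 3.7500; 1.7500 8.6250]
S = R + BᵀPB = [3 0; 0 1/2] + [15.2500 12.1250; 12.1250 33.6250] = [18.2500 12.1250; 12.1250 34.1250]
BᵀPA = [-15.3750 26.5000; -0.9375 38.0000]
K = S⁻¹·BᵀPA = [-1.0789 0.9323; 0.3559 0.7823]
A−BK = [-0.6643 0.5265; 0.1554 -0.0615]
AᵀP(A−BK) = [4.5580 -3.6823; -3.6823 3.5666]
P' = Q + AᵀP(A−BK) = [9.5580 -4.1823; -4.1823 3.8166]
tr(P') = 13.3746

-1.0789 0.9323 0.3559 0.7823


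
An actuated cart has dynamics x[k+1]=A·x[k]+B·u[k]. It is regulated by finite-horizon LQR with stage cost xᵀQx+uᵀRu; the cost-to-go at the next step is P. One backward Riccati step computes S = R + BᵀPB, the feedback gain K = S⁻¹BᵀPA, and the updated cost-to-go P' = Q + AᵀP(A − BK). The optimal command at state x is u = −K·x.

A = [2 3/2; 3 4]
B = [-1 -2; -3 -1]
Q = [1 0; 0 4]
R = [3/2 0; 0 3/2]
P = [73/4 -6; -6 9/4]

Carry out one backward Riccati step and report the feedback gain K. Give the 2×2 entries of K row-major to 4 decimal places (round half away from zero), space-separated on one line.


BᵀP = [-0.2500 -0.7500; -30.5000 9.7500]
S = R + BᵀPB = [3/2 0; 0 3/2] + [2.5000 1.2500; 1.2500 51.2500] = [4.0000 1.2500; 1.2500 52.7500]
BᵀPA = [-2.7500 -3.3750; -31.7500 -6.7500]
K = S⁻¹·BᵀPA = [-0.5031 -0.8098; -0.5900 -0.1088]
A−BK = [0.3169 0.4727; 0.9006 1.4620]
AᵀP(A−BK) = [1.1347 1.0696; 1.0696 1.5953]
P' = Q + AᵀP(A−BK) = [2.1347 1.0696; 1.0696 5.5953]
tr(P') = 7.7301

-0.5031 -0.8098 -0.5900 -0.1088


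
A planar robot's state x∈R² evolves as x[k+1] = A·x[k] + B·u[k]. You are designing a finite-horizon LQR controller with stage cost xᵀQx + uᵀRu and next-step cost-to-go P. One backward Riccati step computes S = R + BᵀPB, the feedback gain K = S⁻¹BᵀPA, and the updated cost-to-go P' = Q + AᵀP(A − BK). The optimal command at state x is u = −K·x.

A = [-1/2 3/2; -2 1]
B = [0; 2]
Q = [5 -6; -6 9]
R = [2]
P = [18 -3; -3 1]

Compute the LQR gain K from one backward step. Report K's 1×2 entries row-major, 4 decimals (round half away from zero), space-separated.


BᵀP = [-6.0000 2.0000]
S = R + BᵀPB = [2] + [4.0000] = [6.0000]
BᵀPA = [-1.0000 -7.0000]
K = S⁻¹·BᵀPA = [-0.1667 -1.1667]
A−BK = [-0.5000 1.5000; -1.6667 3.3333]
AᵀP(A−BK) = [2.3333 -6.1667; -6.1667 24.3333]
P' = Q + AᵀP(A−BK) = [7.3333 -12.1667; -12.1667 33.3333]
tr(P') = 40.6667

-0.1667 -1.1667


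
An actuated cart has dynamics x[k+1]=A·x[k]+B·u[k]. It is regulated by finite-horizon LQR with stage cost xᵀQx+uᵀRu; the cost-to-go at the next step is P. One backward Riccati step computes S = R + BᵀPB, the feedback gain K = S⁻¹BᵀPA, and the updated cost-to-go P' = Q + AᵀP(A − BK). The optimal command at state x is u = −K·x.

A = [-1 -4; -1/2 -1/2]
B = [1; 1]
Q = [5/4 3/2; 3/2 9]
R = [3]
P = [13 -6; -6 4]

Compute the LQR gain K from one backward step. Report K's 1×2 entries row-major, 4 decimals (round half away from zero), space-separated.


BᵀP = [7.0000 -2.0000]
S = R + BᵀPB = [3] + [5.0000] = [8.0000]
BᵀPA = [-6.0000 -27.0000]
K = S⁻¹·BᵀPA = [-0.7500 -3.3750]
A−BK = [-0.2500 -0.6250; 0.2500 2.8750]
AᵀP(A−BK) = [3.5000 17.7500; 17.7500 93.8750]
P' = Q + AᵀP(A−BK) = [4.7500 19.2500; 19.2500 102.8750]
tr(P') = 107.6250

-0.7500 -3.3750


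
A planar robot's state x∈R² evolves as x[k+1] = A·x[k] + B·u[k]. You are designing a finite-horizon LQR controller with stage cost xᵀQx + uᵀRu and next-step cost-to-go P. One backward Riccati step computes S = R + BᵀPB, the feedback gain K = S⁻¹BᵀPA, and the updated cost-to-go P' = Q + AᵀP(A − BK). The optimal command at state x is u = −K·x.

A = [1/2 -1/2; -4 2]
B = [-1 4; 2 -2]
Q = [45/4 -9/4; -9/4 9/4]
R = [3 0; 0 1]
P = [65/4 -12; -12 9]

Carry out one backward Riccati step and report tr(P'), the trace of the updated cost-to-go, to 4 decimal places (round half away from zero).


15.1092

BᵀP = [-40.2500 30.0000; 89.0000 -66.0000]
S = R + BᵀPB = [3 0; 0 1] + [100.2500 -221.0000; -221.0000 488.0000] = [103.2500 -221.0000; -221.0000 489.0000]
BᵀPA = [-140.1250 80.1250; 308.5000 -176.5000]
K = S⁻¹·BᵀPA = [-0.2079 0.1059; 0.5369 -0.3131]
A−BK = [-1.8556 0.8582; -2.5104 1.1620]
AᵀP(A−BK) = [1.2906 -0.6381; -0.6381 0.3186]
P' = Q + AᵀP(A−BK) = [12.5406 -2.8881; -2.8881 2.5686]
tr(P') = 15.1092


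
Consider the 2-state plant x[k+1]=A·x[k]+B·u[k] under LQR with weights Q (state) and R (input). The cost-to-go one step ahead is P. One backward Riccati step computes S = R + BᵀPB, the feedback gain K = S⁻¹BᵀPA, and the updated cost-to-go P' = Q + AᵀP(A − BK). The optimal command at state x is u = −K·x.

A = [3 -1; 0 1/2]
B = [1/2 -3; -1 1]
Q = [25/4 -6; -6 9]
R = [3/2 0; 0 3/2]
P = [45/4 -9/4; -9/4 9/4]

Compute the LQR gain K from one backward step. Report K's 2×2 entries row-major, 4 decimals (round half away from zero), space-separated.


BᵀP = [7.8750 -3.3750; -36.0000 9.0000]
S = R + BᵀPB = [3/2 0; 0 3/2] + [7.3125 -27.0000; -27.0000 117.0000] = [8.8125 -27.0000; -27.0000 118.5000]
BᵀPA = [23.6250 -9.5625; -108.0000 40.5000]
K = S⁻¹·BᵀPA = [-0.3693 -0.1258; -0.9955 0.3131]
A−BK = [0.1980 0.0022; 0.6262 0.0611]
AᵀP(A−BK) = [2.4567 -0.3372; -0.3372 0.1786]
P' = Q + AᵀP(A−BK) = [8.7067 -6.3372; -6.3372 9.1786]
tr(P') = 17.8854

-0.3693 -0.1258 -0.9955 0.3131


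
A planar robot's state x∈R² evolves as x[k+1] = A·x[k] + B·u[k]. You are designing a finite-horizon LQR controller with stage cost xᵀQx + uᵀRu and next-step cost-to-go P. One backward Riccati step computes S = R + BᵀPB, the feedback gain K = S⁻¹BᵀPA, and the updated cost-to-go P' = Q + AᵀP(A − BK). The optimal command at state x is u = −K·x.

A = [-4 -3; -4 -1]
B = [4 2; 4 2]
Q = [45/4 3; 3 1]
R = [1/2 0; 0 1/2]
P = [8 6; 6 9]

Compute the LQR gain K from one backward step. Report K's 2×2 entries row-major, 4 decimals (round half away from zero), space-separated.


BᵀP = [56.0000 60.0000; 28.0000 30.0000]
S = R + BᵀPB = [1/2 0; 0 1/2] + [464.0000 232.0000; 232.0000 116.0000] = [464.5000 232.0000; 232.0000 116.5000]
BᵀPA = [-464.0000 -228.0000; -232.0000 -114.0000]
K = S⁻¹·BᵀPA = [-0.7993 -0.3928; -0.3997 -0.1964]
A−BK = [-0.0034 -1.0362; -0.0034 0.9638]
AᵀP(A−BK) = [0.3997 0.1964; 0.1964 5.0620]
P' = Q + AᵀP(A−BK) = [11.6497 3.1964; 3.1964 6.0620]
tr(P') = 17.7117

-0.7993 -0.3928 -0.3997 -0.1964


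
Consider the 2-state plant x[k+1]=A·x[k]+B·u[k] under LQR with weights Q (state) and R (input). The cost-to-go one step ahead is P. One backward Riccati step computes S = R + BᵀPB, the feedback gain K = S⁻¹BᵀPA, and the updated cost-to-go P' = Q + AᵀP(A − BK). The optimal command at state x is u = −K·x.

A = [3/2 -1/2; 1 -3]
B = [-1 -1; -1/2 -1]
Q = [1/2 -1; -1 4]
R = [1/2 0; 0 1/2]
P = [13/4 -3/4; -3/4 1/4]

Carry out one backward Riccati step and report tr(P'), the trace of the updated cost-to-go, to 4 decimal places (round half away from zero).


BᵀP = [-2.8750 0.6250; -2.5000 0.5000]
S = R + BᵀPB = [1/2 0; 0 1/2] + [2.5625 2.2500; 2.2500 2.0000] = [3.0625 2.2500; 2.2500 2.5000]
BᵀPA = [-3.6875 -0.4375; -3.2500 -0.2500]
K = S⁻¹·BᵀPA = [-0.7349 -0.2048; -0.6386 0.0843]
A−BK = [0.1265 -0.6205; -0.0060 -3.0181]
AᵀP(A−BK) = [0.5271 0.0813; 0.0813 0.7440]
P' = Q + AᵀP(A−BK) = [1.0271 -0.9187; -0.9187 4.7440]
tr(P') = 5.7711

5.7711


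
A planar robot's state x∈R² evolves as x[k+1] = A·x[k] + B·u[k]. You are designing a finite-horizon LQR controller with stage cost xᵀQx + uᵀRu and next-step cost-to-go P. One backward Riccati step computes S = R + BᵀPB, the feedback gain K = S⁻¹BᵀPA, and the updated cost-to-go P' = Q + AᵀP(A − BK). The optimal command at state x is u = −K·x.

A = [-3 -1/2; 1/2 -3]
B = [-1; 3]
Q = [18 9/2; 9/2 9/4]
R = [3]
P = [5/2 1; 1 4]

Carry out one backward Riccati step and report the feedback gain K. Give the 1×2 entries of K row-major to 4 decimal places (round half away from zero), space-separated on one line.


0.1127 -0.9366

BᵀP = [0.5000 11.0000]
S = R + BᵀPB = [3] + [32.5000] = [35.5000]
BᵀPA = [4.0000 -33.2500]
K = S⁻¹·BᵀPA = [0.1127 -0.9366]
A−BK = [-2.8873 -1.4366; 0.1620 -0.1901]
AᵀP(A−BK) = [20.0493 10.2465; 10.2465 8.4824]
P' = Q + AᵀP(A−BK) = [38.0493 14.7465; 14.7465 10.7324]
tr(P') = 48.7817


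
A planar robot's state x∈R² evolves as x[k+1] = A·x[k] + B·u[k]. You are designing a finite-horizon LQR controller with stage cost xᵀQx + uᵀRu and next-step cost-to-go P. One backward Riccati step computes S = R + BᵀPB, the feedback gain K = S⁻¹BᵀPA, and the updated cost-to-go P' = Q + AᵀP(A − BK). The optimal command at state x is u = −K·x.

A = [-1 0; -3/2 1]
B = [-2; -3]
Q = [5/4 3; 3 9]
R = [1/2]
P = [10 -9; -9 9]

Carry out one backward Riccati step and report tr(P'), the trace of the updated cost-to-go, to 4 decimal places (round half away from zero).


13.3704

BᵀP = [7.0000 -9.0000]
S = R + BᵀPB = [1/2] + [13.0000] = [13.5000]
BᵀPA = [6.5000 -9.0000]
K = S⁻¹·BᵀPA = [0.4815 -0.6667]
A−BK = [-0.0370 -1.3333; -0.0556 -1.0000]
AᵀP(A−BK) = [0.1204 -0.1667; -0.1667 3.0000]
P' = Q + AᵀP(A−BK) = [1.3704 2.8333; 2.8333 12.0000]
tr(P') = 13.3704


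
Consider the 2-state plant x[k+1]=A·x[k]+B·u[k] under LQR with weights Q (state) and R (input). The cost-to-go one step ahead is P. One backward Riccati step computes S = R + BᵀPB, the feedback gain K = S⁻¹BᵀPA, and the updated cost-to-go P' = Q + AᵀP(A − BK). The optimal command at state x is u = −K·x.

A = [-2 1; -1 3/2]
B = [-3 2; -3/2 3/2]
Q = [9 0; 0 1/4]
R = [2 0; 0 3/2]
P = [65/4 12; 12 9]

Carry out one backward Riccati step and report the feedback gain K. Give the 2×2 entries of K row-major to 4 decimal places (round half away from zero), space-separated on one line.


BᵀP = [-66.7500 -49.5000; 50.5000 37.5000]
S = R + BᵀPB = [2 0; 0 3/2] + [274.5000 -207.7500; -207.7500 157.2500] = [276.5000 -207.7500; -207.7500 158.7500]
BᵀPA = [183.0000 -141.0000; -138.5000 106.7500]
K = S⁻¹·BᵀPA = [0.3784 -0.2811; -0.3772 0.3045]
A−BK = [-0.1103 -0.4525; 0.1335 0.6215]
AᵀP(A−BK) = [0.5046 -0.3748; -0.3748 0.3513]
P' = Q + AᵀP(A−BK) = [9.5046 -0.3748; -0.3748 0.6013]
tr(P') = 10.1059

0.3784 -0.2811 -0.3772 0.3045


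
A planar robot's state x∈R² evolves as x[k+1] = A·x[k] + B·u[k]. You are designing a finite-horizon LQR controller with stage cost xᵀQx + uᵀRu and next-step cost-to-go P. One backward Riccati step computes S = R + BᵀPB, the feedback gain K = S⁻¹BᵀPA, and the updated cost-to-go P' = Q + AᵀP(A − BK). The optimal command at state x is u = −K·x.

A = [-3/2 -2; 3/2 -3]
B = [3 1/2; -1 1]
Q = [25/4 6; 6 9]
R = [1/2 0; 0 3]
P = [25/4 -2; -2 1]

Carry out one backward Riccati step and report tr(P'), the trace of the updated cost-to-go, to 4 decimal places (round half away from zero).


BᵀP = [20.7500 -7.0000; 1.1250 0.0000]
S = R + BᵀPB = [1/2 0; 0 3] + [69.2500 3.3750; 3.3750 0.5625] = [69.7500 3.3750; 3.3750 3.5625]
BᵀPA = [-41.6250 -20.5000; -1.6875 -2.2500]
K = S⁻¹·BᵀPA = [-0.6014 -0.2760; 0.0961 -0.3701]
A−BK = [0.2562 -0.9870; 0.8025 -2.9059]
AᵀP(A−BK) = [0.4404 -0.8630; -0.8630 3.5093]
P' = Q + AᵀP(A−BK) = [6.6904 5.1370; 5.1370 12.5093]
tr(P') = 19.1997

19.1997


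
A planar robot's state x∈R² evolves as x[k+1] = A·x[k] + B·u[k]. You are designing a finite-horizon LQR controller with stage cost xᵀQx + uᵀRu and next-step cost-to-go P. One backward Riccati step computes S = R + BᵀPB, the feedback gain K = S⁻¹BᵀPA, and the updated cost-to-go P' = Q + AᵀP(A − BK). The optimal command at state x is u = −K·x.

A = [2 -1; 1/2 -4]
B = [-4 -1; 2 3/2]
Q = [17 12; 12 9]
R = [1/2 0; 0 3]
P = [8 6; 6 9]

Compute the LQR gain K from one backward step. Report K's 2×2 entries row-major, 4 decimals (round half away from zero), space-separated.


BᵀP = [-20.0000 -6.0000; 1.0000 7.5000]
S = R + BᵀPB = [1/2 0; 0 3] + [68.0000 11.0000; 11.0000 10.2500] = [68.5000 11.0000; 11.0000 13.2500]
BᵀPA = [-43.0000 44.0000; 5.7500 -31.0000]
K = S⁻¹·BᵀPA = [-0.8047 1.1746; 1.1020 -3.3148]
A−BK = [-0.1168 0.3838; 0.4564 -1.3771]
AᵀP(A−BK) = [5.3111 -15.4305; -15.4305 45.5573]
P' = Q + AᵀP(A−BK) = [22.3111 -3.4305; -3.4305 54.5573]
tr(P') = 76.8684

-0.8047 1.1746 1.1020 -3.3148


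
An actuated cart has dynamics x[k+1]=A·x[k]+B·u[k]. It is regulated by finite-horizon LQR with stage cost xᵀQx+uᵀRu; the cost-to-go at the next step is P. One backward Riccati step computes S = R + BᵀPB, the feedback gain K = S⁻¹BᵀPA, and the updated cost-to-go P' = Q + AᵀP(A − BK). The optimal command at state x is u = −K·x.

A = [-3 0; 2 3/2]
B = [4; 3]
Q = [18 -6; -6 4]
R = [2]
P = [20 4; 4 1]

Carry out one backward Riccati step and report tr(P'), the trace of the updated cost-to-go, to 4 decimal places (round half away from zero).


25.6920

BᵀP = [92.0000 19.0000]
S = R + BᵀPB = [2] + [425.0000] = [427.0000]
BᵀPA = [-238.0000 28.5000]
K = S⁻¹·BᵀPA = [-0.5574 0.0667]
A−BK = [-0.7705 -0.2670; 3.6721 1.2998]
AᵀP(A−BK) = [3.3443 0.8852; 0.8852 0.3478]
P' = Q + AᵀP(A−BK) = [21.3443 -5.1148; -5.1148 4.3478]
tr(P') = 25.6920


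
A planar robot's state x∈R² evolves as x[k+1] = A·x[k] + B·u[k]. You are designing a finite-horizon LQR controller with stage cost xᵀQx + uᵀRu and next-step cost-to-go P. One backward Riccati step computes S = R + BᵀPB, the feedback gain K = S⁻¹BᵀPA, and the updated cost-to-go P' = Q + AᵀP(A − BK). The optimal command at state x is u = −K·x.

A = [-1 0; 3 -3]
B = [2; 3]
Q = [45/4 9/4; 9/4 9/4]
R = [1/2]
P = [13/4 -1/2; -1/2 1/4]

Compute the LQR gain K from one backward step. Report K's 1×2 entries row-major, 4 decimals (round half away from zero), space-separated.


-0.5897 0.0769

BᵀP = [5.0000 -0.2500]
S = R + BᵀPB = [1/2] + [9.2500] = [9.7500]
BᵀPA = [-5.7500 0.7500]
K = S⁻¹·BᵀPA = [-0.5897 0.0769]
A−BK = [0.1795 -0.1538; 4.7692 -3.2308]
AᵀP(A−BK) = [5.1090 -3.3077; -3.3077 2.1923]
P' = Q + AᵀP(A−BK) = [16.3590 -1.0577; -1.0577 4.4423]
tr(P') = 20.8013


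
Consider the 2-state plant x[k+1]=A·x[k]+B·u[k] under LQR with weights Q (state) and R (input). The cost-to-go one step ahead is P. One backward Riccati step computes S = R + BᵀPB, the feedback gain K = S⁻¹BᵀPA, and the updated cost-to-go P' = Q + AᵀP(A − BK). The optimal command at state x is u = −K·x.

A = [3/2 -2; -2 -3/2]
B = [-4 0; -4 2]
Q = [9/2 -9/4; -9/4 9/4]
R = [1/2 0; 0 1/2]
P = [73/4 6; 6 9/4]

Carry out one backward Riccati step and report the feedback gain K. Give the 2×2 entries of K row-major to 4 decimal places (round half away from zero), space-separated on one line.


BᵀP = [-97.0000 -33.0000; 12.0000 4.5000]
S = R + BᵀPB = [1/2 0; 0 1/2] + [520.0000 -66.0000; -66.0000 9.0000] = [520.5000 -66.0000; -66.0000 9.5000]
BᵀPA = [-79.5000 243.5000; 9.0000 -30.7500]
K = S⁻¹·BᵀPA = [-0.2739 0.4820; -0.9554 0.1115]
A−BK = [0.4045 -0.0722; -1.1847 0.2049]
AᵀP(A−BK) = [0.8873 -0.1879; -0.1879 0.1344]
P' = Q + AᵀP(A−BK) = [5.3873 -2.4379; -2.4379 2.3844]
tr(P') = 7.7718

-0.2739 0.4820 -0.9554 0.1115


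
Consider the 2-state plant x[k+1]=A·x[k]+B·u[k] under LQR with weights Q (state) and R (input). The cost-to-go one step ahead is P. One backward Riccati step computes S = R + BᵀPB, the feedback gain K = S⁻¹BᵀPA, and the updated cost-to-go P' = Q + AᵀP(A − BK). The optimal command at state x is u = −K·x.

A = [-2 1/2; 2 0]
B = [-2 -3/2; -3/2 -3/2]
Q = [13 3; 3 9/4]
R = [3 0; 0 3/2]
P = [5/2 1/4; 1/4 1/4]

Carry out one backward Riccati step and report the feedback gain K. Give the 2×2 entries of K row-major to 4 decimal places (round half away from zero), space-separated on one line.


0.3575 -0.0969 0.3857 -0.1309

BᵀP = [-5.3750 -0.8750; -4.1250 -0.7500]
S = R + BᵀPB = [3 0; 0 3/2] + [12.0625 9.3750; 9.3750 7.3125] = [15.0625 9.3750; 9.3750 8.8125]
BᵀPA = [9.0000 -2.6875; 6.7500 -2.0625]
K = S⁻¹·BᵀPA = [0.3575 -0.0969; 0.3857 -0.1309]
A−BK = [-0.7066 0.1097; 3.1147 -0.3418]
AᵀP(A−BK) = [3.1795 -0.4939; -0.4939 0.0945]
P' = Q + AᵀP(A−BK) = [16.1795 2.5061; 2.5061 2.3445]
tr(P') = 18.5240


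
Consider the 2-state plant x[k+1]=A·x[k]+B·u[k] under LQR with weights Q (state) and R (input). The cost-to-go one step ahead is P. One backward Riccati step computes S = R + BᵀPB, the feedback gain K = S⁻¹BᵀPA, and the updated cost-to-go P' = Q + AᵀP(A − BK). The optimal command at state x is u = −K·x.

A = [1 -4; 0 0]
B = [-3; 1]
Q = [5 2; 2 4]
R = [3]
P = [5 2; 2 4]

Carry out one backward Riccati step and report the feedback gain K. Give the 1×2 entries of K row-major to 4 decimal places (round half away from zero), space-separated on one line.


-0.3250 1.3000

BᵀP = [-13.0000 -2.0000]
S = R + BᵀPB = [3] + [37.0000] = [40.0000]
BᵀPA = [-13.0000 52.0000]
K = S⁻¹·BᵀPA = [-0.3250 1.3000]
A−BK = [0.0250 -0.1000; 0.3250 -1.3000]
AᵀP(A−BK) = [0.7750 -3.1000; -3.1000 12.4000]
P' = Q + AᵀP(A−BK) = [5.7750 -1.1000; -1.1000 16.4000]
tr(P') = 22.1750


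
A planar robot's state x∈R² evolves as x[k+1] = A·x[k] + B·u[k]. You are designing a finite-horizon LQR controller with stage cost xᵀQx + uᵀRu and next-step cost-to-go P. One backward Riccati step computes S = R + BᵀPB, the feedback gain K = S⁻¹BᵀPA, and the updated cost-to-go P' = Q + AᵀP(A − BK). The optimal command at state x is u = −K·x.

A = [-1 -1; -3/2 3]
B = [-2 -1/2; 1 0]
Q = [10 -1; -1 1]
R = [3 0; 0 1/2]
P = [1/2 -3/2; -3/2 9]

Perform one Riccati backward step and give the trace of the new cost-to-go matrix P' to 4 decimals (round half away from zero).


31.5929

BᵀP = [-2.5000 12.0000; -0.2500 0.7500]
S = R + BᵀPB = [3 0; 0 1/2] + [17.0000 1.2500; 1.2500 0.1250] = [20.0000 1.2500; 1.2500 0.6250]
BᵀPA = [-15.5000 38.5000; -0.8750 2.5000]
K = S⁻¹·BᵀPA = [-0.7857 1.9143; 0.1714 0.1714]
A−BK = [-2.4857 2.9143; -0.7143 1.0857]
AᵀP(A−BK) = [4.2214 -7.9286; -7.9286 16.3714]
P' = Q + AᵀP(A−BK) = [14.2214 -8.9286; -8.9286 17.3714]
tr(P') = 31.5929


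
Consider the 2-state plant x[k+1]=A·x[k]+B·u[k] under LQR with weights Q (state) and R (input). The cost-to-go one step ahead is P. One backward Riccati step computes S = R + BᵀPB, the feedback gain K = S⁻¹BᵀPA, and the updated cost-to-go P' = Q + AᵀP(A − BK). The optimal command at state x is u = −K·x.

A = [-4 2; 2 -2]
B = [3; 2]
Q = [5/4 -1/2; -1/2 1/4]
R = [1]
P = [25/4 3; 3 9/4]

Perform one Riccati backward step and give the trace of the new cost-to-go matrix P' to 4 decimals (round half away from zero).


BᵀP = [24.7500 13.5000]
S = R + BᵀPB = [1] + [101.2500] = [102.2500]
BᵀPA = [-72.0000 22.5000]
K = S⁻¹·BᵀPA = [-0.7042 0.2200]
A−BK = [-1.8875 1.3399; 3.4083 -2.4401]
AᵀP(A−BK) = [10.3007 -7.1565; -7.1565 5.0489]
P' = Q + AᵀP(A−BK) = [11.5507 -7.6565; -7.6565 5.2989]
tr(P') = 16.8496

16.8496


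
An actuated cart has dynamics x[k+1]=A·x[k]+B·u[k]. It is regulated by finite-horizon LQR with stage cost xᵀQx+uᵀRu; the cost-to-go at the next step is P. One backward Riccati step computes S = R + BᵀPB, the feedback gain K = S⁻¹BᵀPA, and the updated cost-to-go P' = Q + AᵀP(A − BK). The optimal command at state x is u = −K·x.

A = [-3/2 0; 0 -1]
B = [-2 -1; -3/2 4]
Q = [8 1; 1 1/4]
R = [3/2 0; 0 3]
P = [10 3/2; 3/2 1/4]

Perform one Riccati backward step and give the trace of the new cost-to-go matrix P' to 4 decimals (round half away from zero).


BᵀP = [-22.2500 -3.3750; -4.0000 -0.5000]
S = R + BᵀPB = [3/2 0; 0 3] + [49.5625 8.7500; 8.7500 2.0000] = [51.0625 8.7500; 8.7500 5.0000]
BᵀPA = [33.3750 3.3750; 6.0000 0.5000]
K = S⁻¹·BᵀPA = [0.6399 0.0699; 0.0802 -0.0224]
A−BK = [-0.1400 0.1175; 0.6388 -0.8056]
AᵀP(A−BK) = [0.6632 0.0503; 0.0503 0.0252]
P' = Q + AᵀP(A−BK) = [8.6632 1.0503; 1.0503 0.2752]
tr(P') = 8.9384

8.9384


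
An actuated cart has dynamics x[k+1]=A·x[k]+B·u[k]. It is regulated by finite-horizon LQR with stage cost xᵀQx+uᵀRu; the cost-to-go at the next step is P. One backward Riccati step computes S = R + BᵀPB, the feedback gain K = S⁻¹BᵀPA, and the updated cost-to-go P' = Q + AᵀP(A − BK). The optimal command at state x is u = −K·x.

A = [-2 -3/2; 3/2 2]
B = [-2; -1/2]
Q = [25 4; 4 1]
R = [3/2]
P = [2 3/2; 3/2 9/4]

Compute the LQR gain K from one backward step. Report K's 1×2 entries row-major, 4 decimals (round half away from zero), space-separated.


BᵀP = [-4.7500 -4.1250]
S = R + BᵀPB = [3/2] + [11.5625] = [13.0625]
BᵀPA = [3.3125 -1.1250]
K = S⁻¹·BᵀPA = [0.2536 -0.0861]
A−BK = [-1.4928 -1.6722; 1.6268 1.9569]
AᵀP(A−BK) = [3.2225 3.6603; 3.6603 4.4031]
P' = Q + AᵀP(A−BK) = [28.2225 7.6603; 7.6603 5.4031]
tr(P') = 33.6256

0.2536 -0.0861


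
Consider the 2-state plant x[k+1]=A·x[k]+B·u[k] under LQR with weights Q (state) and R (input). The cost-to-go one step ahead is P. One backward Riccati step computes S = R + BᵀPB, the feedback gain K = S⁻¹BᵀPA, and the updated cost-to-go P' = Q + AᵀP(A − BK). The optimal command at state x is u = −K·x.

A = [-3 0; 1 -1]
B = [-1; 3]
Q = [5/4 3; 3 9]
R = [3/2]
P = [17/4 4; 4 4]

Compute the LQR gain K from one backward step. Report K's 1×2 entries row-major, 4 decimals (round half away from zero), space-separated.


BᵀP = [7.7500 8.0000]
S = R + BᵀPB = [3/2] + [16.2500] = [17.7500]
BᵀPA = [-15.2500 -8.0000]
K = S⁻¹·BᵀPA = [-0.8592 -0.4507]
A−BK = [-3.8592 -0.4507; 3.5775 0.3521]
AᵀP(A−BK) = [5.1479 1.1268; 1.1268 0.3944]
P' = Q + AᵀP(A−BK) = [6.3979 4.1268; 4.1268 9.3944]
tr(P') = 15.7923

-0.8592 -0.4507


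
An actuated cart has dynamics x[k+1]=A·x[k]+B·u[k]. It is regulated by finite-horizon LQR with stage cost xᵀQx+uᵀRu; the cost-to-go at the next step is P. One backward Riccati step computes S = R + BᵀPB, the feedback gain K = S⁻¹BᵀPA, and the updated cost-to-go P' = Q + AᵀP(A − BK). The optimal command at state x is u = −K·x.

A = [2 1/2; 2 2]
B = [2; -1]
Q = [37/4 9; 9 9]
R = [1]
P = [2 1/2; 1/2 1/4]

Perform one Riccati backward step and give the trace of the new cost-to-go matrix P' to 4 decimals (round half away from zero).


22.3276

BᵀP = [3.5000 0.7500]
S = R + BᵀPB = [1] + [6.2500] = [7.2500]
BᵀPA = [8.5000 3.2500]
K = S⁻¹·BᵀPA = [1.1724 0.4483]
A−BK = [-0.3448 -0.3966; 3.1724 2.4483]
AᵀP(A−BK) = [3.0345 1.6897; 1.6897 1.0431]
P' = Q + AᵀP(A−BK) = [12.2845 10.6897; 10.6897 10.0431]
tr(P') = 22.3276


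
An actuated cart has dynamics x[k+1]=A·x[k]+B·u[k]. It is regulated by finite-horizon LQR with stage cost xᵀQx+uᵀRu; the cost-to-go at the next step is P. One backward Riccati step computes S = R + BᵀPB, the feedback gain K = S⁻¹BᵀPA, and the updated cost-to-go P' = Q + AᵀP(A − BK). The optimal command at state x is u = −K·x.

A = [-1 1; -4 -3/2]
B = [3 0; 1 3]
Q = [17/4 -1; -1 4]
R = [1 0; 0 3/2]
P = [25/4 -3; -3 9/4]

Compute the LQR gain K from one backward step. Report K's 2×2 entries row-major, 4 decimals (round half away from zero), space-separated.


-0.2432 0.3563 -1.0541 -0.5476

BᵀP = [15.7500 -6.7500; -9.0000 6.7500]
S = R + BᵀPB = [1 0; 0 3/2] + [40.5000 -20.2500; -20.2500 20.2500] = [41.5000 -20.2500; -20.2500 21.7500]
BᵀPA = [11.2500 25.8750; -18.0000 -19.1250]
K = S⁻¹·BᵀPA = [-0.2432 0.3563; -1.0541 -0.5476]
A−BK = [-0.2703 -0.0689; -0.5946 -0.2136]
AᵀP(A−BK) = [2.0135 0.8851; 0.8851 0.6207]
P' = Q + AᵀP(A−BK) = [6.2635 -0.1149; -0.1149 4.6207]
tr(P') = 10.8842


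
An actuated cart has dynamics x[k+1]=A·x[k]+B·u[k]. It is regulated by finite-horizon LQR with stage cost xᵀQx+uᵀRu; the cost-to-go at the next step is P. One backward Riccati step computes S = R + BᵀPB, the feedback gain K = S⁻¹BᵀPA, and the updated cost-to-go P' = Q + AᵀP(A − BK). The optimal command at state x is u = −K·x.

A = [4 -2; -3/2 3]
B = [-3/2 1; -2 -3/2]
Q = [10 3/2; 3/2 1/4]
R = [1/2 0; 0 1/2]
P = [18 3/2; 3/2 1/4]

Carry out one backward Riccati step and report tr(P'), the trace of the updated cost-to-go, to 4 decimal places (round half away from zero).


14.4041

BᵀP = [-30.0000 -2.7500; 15.7500 1.1250]
S = R + BᵀPB = [1/2 0; 0 1/2] + [50.5000 -25.8750; -25.8750 14.0625] = [51.0000 -25.8750; -25.8750 14.5625]
BᵀPA = [-115.8750 51.7500; 61.3125 -28.1250]
K = S⁻¹·BᵀPA = [-1.3799 0.3536; 1.7585 -1.3030]
A−BK = [0.1717 -0.1666; -1.6220 1.7527]
AᵀP(A−BK) = [2.8511 -1.7585; -1.7585 1.3030]
P' = Q + AᵀP(A−BK) = [12.8511 -0.2585; -0.2585 1.5530]
tr(P') = 14.4041


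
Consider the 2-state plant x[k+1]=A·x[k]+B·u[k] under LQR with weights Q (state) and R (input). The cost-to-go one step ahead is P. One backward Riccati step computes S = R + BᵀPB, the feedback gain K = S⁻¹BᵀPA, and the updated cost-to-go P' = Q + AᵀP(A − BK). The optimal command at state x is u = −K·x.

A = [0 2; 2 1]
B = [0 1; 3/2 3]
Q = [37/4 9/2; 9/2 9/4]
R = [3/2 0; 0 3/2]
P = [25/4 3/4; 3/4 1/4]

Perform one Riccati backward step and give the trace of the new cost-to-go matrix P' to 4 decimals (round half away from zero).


16.4434

BᵀP = [1.1250 0.3750; 8.5000 1.5000]
S = R + BᵀPB = [3/2 0; 0 3/2] + [0.5625 2.2500; 2.2500 13.0000] = [2.0625 2.2500; 2.2500 14.5000]
BᵀPA = [0.7500 2.6250; 3.0000 18.5000]
K = S⁻¹·BᵀPA = [0.1660 -0.1434; 0.1811 1.2981]
A−BK = [-0.1811 0.7019; 1.2075 -2.6792]
AᵀP(A−BK) = [0.3321 -0.2868; -0.2868 4.6113]
P' = Q + AᵀP(A−BK) = [9.5821 4.2132; 4.2132 6.8613]
tr(P') = 16.4434


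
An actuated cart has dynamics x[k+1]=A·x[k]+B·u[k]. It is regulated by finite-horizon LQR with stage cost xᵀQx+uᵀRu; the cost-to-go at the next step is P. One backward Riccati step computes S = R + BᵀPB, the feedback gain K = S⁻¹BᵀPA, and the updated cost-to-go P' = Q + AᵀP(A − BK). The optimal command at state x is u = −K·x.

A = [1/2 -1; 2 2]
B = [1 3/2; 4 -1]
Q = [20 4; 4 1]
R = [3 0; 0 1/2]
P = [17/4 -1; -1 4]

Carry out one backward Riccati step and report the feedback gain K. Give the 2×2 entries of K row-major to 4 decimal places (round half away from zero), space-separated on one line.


BᵀP = [0.2500 15.0000; 7.3750 -5.5000]
S = R + BᵀPB = [3 0; 0 1/2] + [60.2500 -14.6250; -14.6250 16.5625] = [63.2500 -14.6250; -14.6250 17.0625]
BᵀPA = [30.1250 29.7500; -7.3125 -18.3750]
K = S⁻¹·BᵀPA = [0.4704 0.2761; -0.0254 -0.8403]
A−BK = [0.0676 -0.0156; 0.0930 0.0555]
AᵀP(A−BK) = [0.7056 0.4141; 0.4141 0.5967]
P' = Q + AᵀP(A−BK) = [20.7056 4.4141; 4.4141 1.5967]
tr(P') = 22.3024

0.4704 0.2761 -0.0254 -0.8403


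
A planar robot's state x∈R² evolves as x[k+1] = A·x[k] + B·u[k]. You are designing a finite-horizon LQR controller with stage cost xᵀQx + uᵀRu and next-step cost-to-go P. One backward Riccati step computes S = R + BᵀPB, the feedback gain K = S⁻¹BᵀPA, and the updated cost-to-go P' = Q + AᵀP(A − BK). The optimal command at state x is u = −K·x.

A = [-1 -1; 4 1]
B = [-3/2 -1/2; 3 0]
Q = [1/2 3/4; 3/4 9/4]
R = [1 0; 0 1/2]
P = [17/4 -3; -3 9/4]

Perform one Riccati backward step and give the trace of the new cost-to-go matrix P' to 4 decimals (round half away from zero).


4.1565

BᵀP = [-15.3750 11.2500; -2.1250 1.5000]
S = R + BᵀPB = [1 0; 0 1/2] + [56.8125 7.6875; 7.6875 1.0625] = [57.8125 7.6875; 7.6875 1.5625]
BᵀPA = [60.3750 26.6250; 8.1250 3.6250]
K = S⁻¹·BᵀPA = [1.0205 0.4397; 0.1791 0.1566]
A−BK = [0.6203 -0.2621; 0.9385 -0.3192]
AᵀP(A−BK) = [1.1816 0.4297; 0.4297 0.2249]
P' = Q + AᵀP(A−BK) = [1.6816 1.1797; 1.1797 2.4749]
tr(P') = 4.1565


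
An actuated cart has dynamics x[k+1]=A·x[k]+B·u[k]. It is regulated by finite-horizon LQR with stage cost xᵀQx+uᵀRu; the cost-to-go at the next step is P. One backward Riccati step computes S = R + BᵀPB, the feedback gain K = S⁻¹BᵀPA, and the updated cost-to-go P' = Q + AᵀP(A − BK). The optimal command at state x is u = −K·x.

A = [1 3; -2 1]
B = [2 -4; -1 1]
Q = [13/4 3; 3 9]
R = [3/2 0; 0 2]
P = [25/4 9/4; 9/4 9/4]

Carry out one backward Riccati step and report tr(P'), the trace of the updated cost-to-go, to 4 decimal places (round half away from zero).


22.9980

BᵀP = [10.2500 2.2500; -22.7500 -6.7500]
S = R + BᵀPB = [3/2 0; 0 2] + [18.2500 -38.7500; -38.7500 84.2500] = [19.7500 -38.7500; -38.7500 86.2500]
BᵀPA = [5.7500 33.0000; -9.2500 -75.0000]
K = S⁻¹·BᵀPA = [0.6811 -0.2972; 0.1988 -1.0031]
A−BK = [0.4328 -0.4180; -1.5176 1.7059]
AᵀP(A−BK) = [4.1721 -4.5697; -4.5697 6.5759]
P' = Q + AᵀP(A−BK) = [7.4221 -1.5697; -1.5697 15.5759]
tr(P') = 22.9980


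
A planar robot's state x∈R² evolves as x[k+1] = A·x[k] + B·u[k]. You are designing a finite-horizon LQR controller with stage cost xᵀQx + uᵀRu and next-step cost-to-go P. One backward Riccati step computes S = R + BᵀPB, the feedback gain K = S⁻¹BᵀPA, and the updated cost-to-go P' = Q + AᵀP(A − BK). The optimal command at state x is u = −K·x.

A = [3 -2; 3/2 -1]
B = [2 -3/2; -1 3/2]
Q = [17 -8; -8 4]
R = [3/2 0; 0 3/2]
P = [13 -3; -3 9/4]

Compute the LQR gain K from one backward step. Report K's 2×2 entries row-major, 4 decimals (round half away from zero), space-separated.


1.4480 -0.9653 0.4201 -0.2801

BᵀP = [29.0000 -8.2500; -24.0000 7.8750]
S = R + BᵀPB = [3/2 0; 0 3/2] + [66.2500 -55.8750; -55.8750 47.8125] = [67.7500 -55.8750; -55.8750 49.3125]
BᵀPA = [74.6250 -49.7500; -60.1875 40.1250]
K = S⁻¹·BᵀPA = [1.4480 -0.9653; 0.4201 -0.2801]
A−BK = [0.7343 -0.4895; 2.3178 -1.5452]
AᵀP(A−BK) = [12.2945 -8.1964; -8.1964 5.4642]
P' = Q + AᵀP(A−BK) = [29.2945 -16.1964; -16.1964 9.4642]
tr(P') = 38.7588


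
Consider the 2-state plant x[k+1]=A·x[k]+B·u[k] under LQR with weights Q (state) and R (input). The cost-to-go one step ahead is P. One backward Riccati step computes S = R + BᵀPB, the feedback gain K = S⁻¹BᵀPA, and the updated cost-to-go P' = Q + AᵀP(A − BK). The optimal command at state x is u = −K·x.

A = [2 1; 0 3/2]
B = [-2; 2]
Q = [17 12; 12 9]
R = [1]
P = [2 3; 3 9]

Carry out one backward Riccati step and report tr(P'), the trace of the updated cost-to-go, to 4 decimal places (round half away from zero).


BᵀP = [2.0000 12.0000]
S = R + BᵀPB = [1] + [20.0000] = [21.0000]
BᵀPA = [4.0000 20.0000]
K = S⁻¹·BᵀPA = [0.1905 0.9524]
A−BK = [2.3810 2.9048; -0.3810 -0.4048]
AᵀP(A−BK) = [7.2381 9.1905; 9.1905 12.2024]
P' = Q + AᵀP(A−BK) = [24.2381 21.1905; 21.1905 21.2024]
tr(P') = 45.4405

45.4405


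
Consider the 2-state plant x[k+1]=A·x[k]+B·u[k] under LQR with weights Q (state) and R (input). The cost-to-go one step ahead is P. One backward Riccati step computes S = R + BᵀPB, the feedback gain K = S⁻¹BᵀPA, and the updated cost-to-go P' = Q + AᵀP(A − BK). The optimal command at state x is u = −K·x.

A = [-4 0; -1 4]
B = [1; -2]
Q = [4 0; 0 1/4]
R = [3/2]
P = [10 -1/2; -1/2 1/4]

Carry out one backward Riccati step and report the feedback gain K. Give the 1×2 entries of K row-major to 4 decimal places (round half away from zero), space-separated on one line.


-2.9655 -0.2759

BᵀP = [11.0000 -1.0000]
S = R + BᵀPB = [3/2] + [13.0000] = [14.5000]
BᵀPA = [-43.0000 -4.0000]
K = S⁻¹·BᵀPA = [-2.9655 -0.2759]
A−BK = [-1.0345 0.2759; -6.9310 3.4483]
AᵀP(A−BK) = [28.7328 -4.8621; -4.8621 2.8966]
P' = Q + AᵀP(A−BK) = [32.7328 -4.8621; -4.8621 3.1466]
tr(P') = 35.8793


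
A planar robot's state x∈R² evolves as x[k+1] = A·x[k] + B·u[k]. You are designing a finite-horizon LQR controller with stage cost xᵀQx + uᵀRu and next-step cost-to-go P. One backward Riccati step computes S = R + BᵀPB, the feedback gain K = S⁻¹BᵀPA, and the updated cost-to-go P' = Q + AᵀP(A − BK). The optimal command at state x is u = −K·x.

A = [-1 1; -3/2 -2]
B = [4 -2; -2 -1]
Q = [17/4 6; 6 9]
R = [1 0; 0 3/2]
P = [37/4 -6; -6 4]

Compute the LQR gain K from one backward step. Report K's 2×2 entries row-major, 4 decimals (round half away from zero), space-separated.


BᵀP = [49.0000 -32.0000; -12.5000 8.0000]
S = R + BᵀPB = [1 0; 0 3/2] + [260.0000 -66.0000; -66.0000 17.0000] = [261.0000 -66.0000; -66.0000 18.5000]
BᵀPA = [-1.0000 113.0000; 0.5000 -28.5000]
K = S⁻¹·BᵀPA = [0.0307 0.4434; 0.1365 0.0413]
A−BK = [-0.8497 -0.6910; -1.3021 -1.0720]
AᵀP(A−BK) = [0.2124 0.1728; 0.1728 0.3235]
P' = Q + AᵀP(A−BK) = [4.4624 6.1728; 6.1728 9.3235]
tr(P') = 13.7860

0.0307 0.4434 0.1365 0.0413


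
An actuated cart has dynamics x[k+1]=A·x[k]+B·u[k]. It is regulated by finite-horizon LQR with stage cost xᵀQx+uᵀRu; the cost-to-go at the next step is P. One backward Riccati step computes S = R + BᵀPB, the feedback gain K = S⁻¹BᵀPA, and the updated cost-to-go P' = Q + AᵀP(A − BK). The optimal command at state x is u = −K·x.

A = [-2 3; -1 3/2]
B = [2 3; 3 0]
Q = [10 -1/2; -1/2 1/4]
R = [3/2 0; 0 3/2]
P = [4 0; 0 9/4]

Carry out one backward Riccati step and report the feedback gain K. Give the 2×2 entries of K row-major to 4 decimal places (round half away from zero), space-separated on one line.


BᵀP = [8.0000 6.7500; 12.0000 0.0000]
S = R + BᵀPB = [3/2 0; 0 3/2] + [36.2500 24.0000; 24.0000 36.0000] = [37.7500 24.0000; 24.0000 37.5000]
BᵀPA = [-22.7500 34.1250; -24.0000 36.0000]
K = S⁻¹·BᵀPA = [-0.3301 0.4951; -0.4288 0.6431]
A−BK = [-0.0536 0.0804; -0.0098 0.0147]
AᵀP(A−BK) = [0.4509 -0.6763; -0.6763 1.0145]
P' = Q + AᵀP(A−BK) = [10.4509 -1.1763; -1.1763 1.2645]
tr(P') = 11.7153

-0.3301 0.4951 -0.4288 0.6431


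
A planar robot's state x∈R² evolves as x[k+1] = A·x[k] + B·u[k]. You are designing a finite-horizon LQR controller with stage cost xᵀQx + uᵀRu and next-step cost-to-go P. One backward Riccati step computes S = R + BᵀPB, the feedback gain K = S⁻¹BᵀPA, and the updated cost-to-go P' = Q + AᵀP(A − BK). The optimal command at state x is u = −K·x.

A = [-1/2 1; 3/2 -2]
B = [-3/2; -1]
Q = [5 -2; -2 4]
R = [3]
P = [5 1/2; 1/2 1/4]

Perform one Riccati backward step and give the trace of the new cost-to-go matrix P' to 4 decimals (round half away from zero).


BᵀP = [-8.0000 -1.0000]
S = R + BᵀPB = [3] + [13.0000] = [16.0000]
BᵀPA = [2.5000 -6.0000]
K = S⁻¹·BᵀPA = [0.1563 -0.3750]
A−BK = [-0.2656 0.4375; 1.6563 -2.3750]
AᵀP(A−BK) = [0.6719 -1.0625; -1.0625 1.7500]
P' = Q + AᵀP(A−BK) = [5.6719 -3.0625; -3.0625 5.7500]
tr(P') = 11.4219

11.4219


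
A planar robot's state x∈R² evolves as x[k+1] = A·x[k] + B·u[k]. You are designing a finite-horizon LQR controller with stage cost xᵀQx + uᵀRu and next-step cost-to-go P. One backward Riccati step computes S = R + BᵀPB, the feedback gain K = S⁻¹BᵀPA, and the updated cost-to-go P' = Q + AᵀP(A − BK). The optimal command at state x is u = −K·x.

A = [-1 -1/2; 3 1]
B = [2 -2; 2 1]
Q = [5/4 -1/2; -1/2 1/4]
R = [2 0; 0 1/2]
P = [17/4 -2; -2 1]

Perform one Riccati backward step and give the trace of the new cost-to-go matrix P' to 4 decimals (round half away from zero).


2.3072

BᵀP = [4.5000 -2.0000; -10.5000 5.0000]
S = R + BᵀPB = [2 0; 0 1/2] + [5.0000 -11.0000; -11.0000 26.0000] = [7.0000 -11.0000; -11.0000 26.5000]
BᵀPA = [-10.5000 -4.2500; 25.5000 10.2500]
K = S⁻¹·BᵀPA = [0.0349 0.0019; 0.9767 0.3876]
A−BK = [0.8837 0.2713; 1.9535 0.6085]
AᵀP(A−BK) = [0.7093 0.2616; 0.2616 0.0979]
P' = Q + AᵀP(A−BK) = [1.9593 -0.2384; -0.2384 0.3479]
tr(P') = 2.3072


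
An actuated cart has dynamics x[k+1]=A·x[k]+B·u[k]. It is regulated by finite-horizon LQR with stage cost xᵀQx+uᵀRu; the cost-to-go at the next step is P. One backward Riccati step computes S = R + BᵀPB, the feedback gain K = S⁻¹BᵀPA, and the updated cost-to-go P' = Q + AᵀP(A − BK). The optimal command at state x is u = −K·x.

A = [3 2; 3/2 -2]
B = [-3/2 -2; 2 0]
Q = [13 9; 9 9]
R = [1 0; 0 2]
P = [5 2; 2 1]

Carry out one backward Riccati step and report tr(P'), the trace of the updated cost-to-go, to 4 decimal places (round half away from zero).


28.9579

BᵀP = [-3.5000 -1.0000; -10.0000 -4.0000]
S = R + BᵀPB = [1 0; 0 2] + [3.2500 7.0000; 7.0000 20.0000] = [4.2500 7.0000; 7.0000 22.0000]
BᵀPA = [-12.0000 -5.0000; -36.0000 -12.0000]
K = S⁻¹·BᵀPA = [-0.2697 -0.5843; -1.5506 -0.3596]
A−BK = [-0.5056 0.4045; 2.0393 -0.8315]
AᵀP(A−BK) = [6.1938 1.0449; 1.0449 0.7640]
P' = Q + AᵀP(A−BK) = [19.1938 10.0449; 10.0449 9.7640]
tr(P') = 28.9579


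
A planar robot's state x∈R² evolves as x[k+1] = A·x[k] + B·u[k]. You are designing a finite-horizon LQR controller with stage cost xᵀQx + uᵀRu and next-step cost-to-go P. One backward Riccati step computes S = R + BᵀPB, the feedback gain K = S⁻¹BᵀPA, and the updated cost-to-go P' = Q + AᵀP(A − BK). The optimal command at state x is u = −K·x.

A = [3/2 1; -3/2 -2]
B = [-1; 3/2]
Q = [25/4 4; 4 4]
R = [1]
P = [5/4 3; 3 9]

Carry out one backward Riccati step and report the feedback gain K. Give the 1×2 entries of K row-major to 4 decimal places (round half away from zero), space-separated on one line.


BᵀP = [3.2500 10.5000]
S = R + BᵀPB = [1] + [12.5000] = [13.5000]
BᵀPA = [-10.8750 -17.7500]
K = S⁻¹·BᵀPA = [-0.8056 -1.3148]
A−BK = [0.6944 -0.3148; -0.2917 -0.0278]
AᵀP(A−BK) = [0.8021 1.0764; 1.0764 1.9120]
P' = Q + AᵀP(A−BK) = [7.0521 5.0764; 5.0764 5.9120]
tr(P') = 12.9641

-0.8056 -1.3148


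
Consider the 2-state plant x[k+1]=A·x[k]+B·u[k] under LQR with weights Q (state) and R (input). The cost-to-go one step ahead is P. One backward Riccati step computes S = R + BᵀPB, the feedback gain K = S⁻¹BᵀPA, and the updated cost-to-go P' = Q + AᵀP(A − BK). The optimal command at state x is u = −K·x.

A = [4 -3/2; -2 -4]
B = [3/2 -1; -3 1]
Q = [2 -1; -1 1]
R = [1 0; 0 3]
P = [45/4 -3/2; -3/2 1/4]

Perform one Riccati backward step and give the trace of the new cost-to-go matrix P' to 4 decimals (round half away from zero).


BᵀP = [21.3750 -3.0000; -12.7500 1.7500]
S = R + BᵀPB = [1 0; 0 3] + [41.0625 -24.3750; -24.3750 14.5000] = [42.0625 -24.3750; -24.3750 17.5000]
BᵀPA = [91.5000 -20.0625; -54.5000 12.1250]
K = S⁻¹·BᵀPA = [1.9218 -0.3913; -0.4374 0.1478]
A−BK = [0.6798 -0.7652; 4.2030 -5.3217]
AᵀP(A−BK) = [5.3112 -2.1391; -2.1391 1.6696]
P' = Q + AᵀP(A−BK) = [7.3112 -3.1391; -3.1391 2.6696]
tr(P') = 9.9807

9.9807
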